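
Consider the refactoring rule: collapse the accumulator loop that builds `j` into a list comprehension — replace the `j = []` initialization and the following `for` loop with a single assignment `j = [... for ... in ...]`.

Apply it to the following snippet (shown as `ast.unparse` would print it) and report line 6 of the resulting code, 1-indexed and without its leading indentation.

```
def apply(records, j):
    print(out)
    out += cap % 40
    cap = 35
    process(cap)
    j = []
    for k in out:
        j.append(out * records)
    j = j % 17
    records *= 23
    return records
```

j = [out * records for k in out]

Transformed code:
def apply(records, j):
    print(out)
    out += cap % 40
    cap = 35
    process(cap)
    j = [out * records for k in out]
    j = j % 17
    records *= 23
    return records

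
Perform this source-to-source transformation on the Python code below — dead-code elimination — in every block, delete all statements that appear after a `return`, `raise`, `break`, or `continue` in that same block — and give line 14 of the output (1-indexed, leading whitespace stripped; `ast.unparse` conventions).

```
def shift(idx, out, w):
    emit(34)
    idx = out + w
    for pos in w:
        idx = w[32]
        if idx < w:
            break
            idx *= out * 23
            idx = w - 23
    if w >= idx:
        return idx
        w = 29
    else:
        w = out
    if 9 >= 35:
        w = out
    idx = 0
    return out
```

Transformed code:
def shift(idx, out, w):
    emit(34)
    idx = out + w
    for pos in w:
        idx = w[32]
        if idx < w:
            break
    if w >= idx:
        return idx
    else:
        w = out
    if 9 >= 35:
        w = out
    idx = 0
    return out

idx = 0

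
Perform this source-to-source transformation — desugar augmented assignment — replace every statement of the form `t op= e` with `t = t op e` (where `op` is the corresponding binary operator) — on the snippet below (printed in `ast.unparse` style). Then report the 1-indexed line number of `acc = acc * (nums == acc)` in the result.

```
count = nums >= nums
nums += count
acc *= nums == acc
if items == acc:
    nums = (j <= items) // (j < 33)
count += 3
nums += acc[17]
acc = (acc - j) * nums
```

3

Transformed code:
count = nums >= nums
nums = nums + count
acc = acc * (nums == acc)
if items == acc:
    nums = (j <= items) // (j < 33)
count = count + 3
nums = nums + acc[17]
acc = (acc - j) * nums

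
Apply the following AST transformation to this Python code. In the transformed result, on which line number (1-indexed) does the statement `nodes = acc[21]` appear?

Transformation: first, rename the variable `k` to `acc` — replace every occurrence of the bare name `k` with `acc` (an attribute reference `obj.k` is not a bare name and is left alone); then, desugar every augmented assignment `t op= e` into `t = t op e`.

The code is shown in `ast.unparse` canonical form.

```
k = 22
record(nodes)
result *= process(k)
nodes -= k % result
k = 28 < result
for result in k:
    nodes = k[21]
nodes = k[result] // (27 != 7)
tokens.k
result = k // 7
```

7

Transformed code:
acc = 22
record(nodes)
result = result * process(acc)
nodes = nodes - acc % result
acc = 28 < result
for result in acc:
    nodes = acc[21]
nodes = acc[result] // (27 != 7)
tokens.k
result = acc // 7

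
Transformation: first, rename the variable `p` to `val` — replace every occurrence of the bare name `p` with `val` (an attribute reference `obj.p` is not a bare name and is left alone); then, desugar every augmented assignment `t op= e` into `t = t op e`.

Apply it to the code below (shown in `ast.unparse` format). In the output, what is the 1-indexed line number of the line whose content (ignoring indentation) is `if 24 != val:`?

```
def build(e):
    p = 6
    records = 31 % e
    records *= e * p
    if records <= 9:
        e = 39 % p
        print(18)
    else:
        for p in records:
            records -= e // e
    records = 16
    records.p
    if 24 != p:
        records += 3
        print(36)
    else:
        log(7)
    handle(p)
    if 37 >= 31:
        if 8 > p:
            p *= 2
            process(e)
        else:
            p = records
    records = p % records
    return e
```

Transformed code:
def build(e):
    val = 6
    records = 31 % e
    records = records * (e * val)
    if records <= 9:
        e = 39 % val
        print(18)
    else:
        for val in records:
            records = records - e // e
    records = 16
    records.p
    if 24 != val:
        records = records + 3
        print(36)
    else:
        log(7)
    handle(val)
    if 37 >= 31:
        if 8 > val:
            val = val * 2
            process(e)
        else:
            val = records
    records = val % records
    return e

13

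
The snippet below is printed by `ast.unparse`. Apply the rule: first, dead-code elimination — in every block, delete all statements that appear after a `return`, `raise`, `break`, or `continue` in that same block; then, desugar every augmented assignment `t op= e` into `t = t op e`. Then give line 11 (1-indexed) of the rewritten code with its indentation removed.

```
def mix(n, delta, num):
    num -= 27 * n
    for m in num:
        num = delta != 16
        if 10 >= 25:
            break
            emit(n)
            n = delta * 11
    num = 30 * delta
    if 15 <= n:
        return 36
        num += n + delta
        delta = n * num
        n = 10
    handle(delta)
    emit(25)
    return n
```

Transformed code:
def mix(n, delta, num):
    num = num - 27 * n
    for m in num:
        num = delta != 16
        if 10 >= 25:
            break
    num = 30 * delta
    if 15 <= n:
        return 36
    handle(delta)
    emit(25)
    return n

emit(25)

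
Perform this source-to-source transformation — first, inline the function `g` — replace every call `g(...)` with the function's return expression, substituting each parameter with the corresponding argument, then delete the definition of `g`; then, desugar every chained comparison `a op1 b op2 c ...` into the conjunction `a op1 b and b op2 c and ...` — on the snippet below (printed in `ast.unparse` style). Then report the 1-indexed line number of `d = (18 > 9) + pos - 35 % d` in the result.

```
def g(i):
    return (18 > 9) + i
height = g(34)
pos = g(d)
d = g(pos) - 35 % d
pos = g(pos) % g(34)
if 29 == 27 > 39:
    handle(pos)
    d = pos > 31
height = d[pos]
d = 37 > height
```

Transformed code:
height = (18 > 9) + 34
pos = (18 > 9) + d
d = (18 > 9) + pos - 35 % d
pos = ((18 > 9) + pos) % ((18 > 9) + 34)
if 29 == 27 and 27 > 39:
    handle(pos)
    d = pos > 31
height = d[pos]
d = 37 > height

3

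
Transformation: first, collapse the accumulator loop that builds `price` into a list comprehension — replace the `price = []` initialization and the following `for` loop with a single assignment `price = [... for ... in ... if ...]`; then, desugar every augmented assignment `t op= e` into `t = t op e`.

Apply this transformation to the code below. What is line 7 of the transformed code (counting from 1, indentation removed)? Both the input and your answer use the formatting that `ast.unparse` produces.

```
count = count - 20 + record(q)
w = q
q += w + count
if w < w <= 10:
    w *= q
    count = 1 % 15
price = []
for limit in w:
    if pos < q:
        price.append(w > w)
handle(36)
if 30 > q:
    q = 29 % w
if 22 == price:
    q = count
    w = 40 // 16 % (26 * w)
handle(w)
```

Transformed code:
count = count - 20 + record(q)
w = q
q = q + (w + count)
if w < w <= 10:
    w = w * q
    count = 1 % 15
price = [w > w for limit in w if pos < q]
handle(36)
if 30 > q:
    q = 29 % w
if 22 == price:
    q = count
    w = 40 // 16 % (26 * w)
handle(w)

price = [w > w for limit in w if pos < q]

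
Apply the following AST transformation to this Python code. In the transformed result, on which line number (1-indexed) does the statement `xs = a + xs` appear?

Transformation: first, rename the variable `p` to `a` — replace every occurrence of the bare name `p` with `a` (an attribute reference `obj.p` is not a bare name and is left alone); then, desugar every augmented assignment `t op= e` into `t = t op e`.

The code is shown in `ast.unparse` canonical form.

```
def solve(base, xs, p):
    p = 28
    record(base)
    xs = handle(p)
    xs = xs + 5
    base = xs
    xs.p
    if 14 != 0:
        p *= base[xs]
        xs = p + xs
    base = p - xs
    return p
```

Transformed code:
def solve(base, xs, a):
    a = 28
    record(base)
    xs = handle(a)
    xs = xs + 5
    base = xs
    xs.p
    if 14 != 0:
        a = a * base[xs]
        xs = a + xs
    base = a - xs
    return a

10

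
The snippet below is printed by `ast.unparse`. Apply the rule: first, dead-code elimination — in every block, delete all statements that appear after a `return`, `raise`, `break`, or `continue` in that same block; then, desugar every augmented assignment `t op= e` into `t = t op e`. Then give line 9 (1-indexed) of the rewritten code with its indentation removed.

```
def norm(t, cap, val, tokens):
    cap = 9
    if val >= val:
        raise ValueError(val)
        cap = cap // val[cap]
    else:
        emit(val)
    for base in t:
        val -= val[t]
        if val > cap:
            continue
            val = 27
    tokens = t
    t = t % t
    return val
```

Transformed code:
def norm(t, cap, val, tokens):
    cap = 9
    if val >= val:
        raise ValueError(val)
    else:
        emit(val)
    for base in t:
        val = val - val[t]
        if val > cap:
            continue
    tokens = t
    t = t % t
    return val

if val > cap:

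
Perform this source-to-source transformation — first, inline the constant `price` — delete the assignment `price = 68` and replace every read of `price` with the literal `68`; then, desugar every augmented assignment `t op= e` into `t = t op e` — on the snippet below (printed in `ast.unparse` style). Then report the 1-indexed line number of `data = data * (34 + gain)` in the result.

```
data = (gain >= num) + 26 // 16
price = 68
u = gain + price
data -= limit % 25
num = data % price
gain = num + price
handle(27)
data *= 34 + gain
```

7

Transformed code:
data = (gain >= num) + 26 // 16
u = gain + 68
data = data - limit % 25
num = data % 68
gain = num + 68
handle(27)
data = data * (34 + gain)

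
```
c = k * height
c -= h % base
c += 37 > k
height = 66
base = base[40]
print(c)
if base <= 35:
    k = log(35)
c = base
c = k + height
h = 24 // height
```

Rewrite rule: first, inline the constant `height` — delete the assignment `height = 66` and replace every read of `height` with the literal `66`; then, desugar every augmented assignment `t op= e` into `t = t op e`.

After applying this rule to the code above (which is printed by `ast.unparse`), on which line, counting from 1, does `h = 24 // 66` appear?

10

Transformed code:
c = k * 66
c = c - h % base
c = c + (37 > k)
base = base[40]
print(c)
if base <= 35:
    k = log(35)
c = base
c = k + 66
h = 24 // 66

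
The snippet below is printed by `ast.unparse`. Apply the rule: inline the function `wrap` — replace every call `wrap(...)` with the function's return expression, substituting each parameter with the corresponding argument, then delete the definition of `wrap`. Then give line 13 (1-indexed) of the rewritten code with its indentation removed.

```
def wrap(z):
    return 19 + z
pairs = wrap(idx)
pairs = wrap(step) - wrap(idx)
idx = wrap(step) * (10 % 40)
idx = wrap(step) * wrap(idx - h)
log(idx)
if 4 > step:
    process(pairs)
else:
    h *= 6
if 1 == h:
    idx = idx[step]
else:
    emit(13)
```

Transformed code:
pairs = 19 + idx
pairs = 19 + step - (19 + idx)
idx = (19 + step) * (10 % 40)
idx = (19 + step) * (19 + (idx - h))
log(idx)
if 4 > step:
    process(pairs)
else:
    h *= 6
if 1 == h:
    idx = idx[step]
else:
    emit(13)

emit(13)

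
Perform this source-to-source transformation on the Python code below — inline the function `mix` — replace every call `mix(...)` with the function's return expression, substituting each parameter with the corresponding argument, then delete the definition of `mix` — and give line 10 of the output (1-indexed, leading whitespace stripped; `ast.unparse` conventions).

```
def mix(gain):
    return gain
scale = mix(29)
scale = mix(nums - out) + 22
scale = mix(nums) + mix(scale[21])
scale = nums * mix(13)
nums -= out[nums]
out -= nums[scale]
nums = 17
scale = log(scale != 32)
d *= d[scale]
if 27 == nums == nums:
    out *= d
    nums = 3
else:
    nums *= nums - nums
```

Transformed code:
scale = 29
scale = nums - out + 22
scale = nums + scale[21]
scale = nums * 13
nums -= out[nums]
out -= nums[scale]
nums = 17
scale = log(scale != 32)
d *= d[scale]
if 27 == nums == nums:
    out *= d
    nums = 3
else:
    nums *= nums - nums

if 27 == nums == nums:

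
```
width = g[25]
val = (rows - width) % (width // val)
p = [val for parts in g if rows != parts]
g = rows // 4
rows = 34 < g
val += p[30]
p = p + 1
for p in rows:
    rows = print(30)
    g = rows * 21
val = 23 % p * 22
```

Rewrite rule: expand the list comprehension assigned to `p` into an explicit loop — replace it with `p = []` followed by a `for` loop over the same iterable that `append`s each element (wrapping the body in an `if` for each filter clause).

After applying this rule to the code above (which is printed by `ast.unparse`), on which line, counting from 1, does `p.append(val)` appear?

Transformed code:
width = g[25]
val = (rows - width) % (width // val)
p = []
for parts in g:
    if rows != parts:
        p.append(val)
g = rows // 4
rows = 34 < g
val += p[30]
p = p + 1
for p in rows:
    rows = print(30)
    g = rows * 21
val = 23 % p * 22

6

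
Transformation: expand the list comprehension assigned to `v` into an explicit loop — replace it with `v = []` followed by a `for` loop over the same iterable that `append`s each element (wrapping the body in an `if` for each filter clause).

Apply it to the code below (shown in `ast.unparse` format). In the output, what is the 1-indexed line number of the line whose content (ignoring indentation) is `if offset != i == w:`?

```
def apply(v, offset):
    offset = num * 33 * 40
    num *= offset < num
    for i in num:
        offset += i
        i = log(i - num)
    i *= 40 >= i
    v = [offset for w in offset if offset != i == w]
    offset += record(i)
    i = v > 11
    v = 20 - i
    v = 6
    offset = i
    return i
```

10

Transformed code:
def apply(v, offset):
    offset = num * 33 * 40
    num *= offset < num
    for i in num:
        offset += i
        i = log(i - num)
    i *= 40 >= i
    v = []
    for w in offset:
        if offset != i == w:
            v.append(offset)
    offset += record(i)
    i = v > 11
    v = 20 - i
    v = 6
    offset = i
    return i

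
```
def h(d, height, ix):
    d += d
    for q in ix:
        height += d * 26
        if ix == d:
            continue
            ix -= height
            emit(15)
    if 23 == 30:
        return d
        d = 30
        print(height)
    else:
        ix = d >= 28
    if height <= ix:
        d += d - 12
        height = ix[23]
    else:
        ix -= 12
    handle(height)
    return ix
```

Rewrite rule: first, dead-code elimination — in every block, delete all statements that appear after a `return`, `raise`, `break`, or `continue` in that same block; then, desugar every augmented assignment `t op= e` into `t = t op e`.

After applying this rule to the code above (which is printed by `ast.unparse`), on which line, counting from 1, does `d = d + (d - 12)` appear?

Transformed code:
def h(d, height, ix):
    d = d + d
    for q in ix:
        height = height + d * 26
        if ix == d:
            continue
    if 23 == 30:
        return d
    else:
        ix = d >= 28
    if height <= ix:
        d = d + (d - 12)
        height = ix[23]
    else:
        ix = ix - 12
    handle(height)
    return ix

12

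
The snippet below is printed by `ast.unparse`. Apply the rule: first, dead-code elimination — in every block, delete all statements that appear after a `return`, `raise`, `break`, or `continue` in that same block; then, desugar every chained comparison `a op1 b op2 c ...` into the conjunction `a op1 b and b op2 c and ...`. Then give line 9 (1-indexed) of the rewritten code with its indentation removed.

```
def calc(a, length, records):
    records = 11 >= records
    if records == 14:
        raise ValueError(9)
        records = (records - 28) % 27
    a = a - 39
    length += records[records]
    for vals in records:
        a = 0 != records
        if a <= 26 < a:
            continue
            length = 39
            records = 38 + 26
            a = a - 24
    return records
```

if a <= 26 and 26 < a:

Transformed code:
def calc(a, length, records):
    records = 11 >= records
    if records == 14:
        raise ValueError(9)
    a = a - 39
    length += records[records]
    for vals in records:
        a = 0 != records
        if a <= 26 and 26 < a:
            continue
    return records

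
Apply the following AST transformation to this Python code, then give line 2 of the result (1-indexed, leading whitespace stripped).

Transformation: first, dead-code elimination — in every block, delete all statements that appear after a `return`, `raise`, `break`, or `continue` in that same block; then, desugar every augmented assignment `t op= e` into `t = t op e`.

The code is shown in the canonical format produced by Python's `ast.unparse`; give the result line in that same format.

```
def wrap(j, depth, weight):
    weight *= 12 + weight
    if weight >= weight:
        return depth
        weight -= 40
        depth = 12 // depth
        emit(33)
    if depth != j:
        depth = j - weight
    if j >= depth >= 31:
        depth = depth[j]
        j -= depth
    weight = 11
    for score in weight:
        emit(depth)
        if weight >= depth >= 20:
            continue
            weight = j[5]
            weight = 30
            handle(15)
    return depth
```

weight = weight * (12 + weight)

Transformed code:
def wrap(j, depth, weight):
    weight = weight * (12 + weight)
    if weight >= weight:
        return depth
    if depth != j:
        depth = j - weight
    if j >= depth >= 31:
        depth = depth[j]
        j = j - depth
    weight = 11
    for score in weight:
        emit(depth)
        if weight >= depth >= 20:
            continue
    return depth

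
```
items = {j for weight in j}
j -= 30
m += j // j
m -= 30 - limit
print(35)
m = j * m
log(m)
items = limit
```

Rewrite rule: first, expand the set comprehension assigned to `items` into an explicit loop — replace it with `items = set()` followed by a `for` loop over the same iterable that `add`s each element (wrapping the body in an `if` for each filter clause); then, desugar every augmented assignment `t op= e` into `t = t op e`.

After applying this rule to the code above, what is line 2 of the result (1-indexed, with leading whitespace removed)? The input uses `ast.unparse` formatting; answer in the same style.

for weight in j:

Transformed code:
items = set()
for weight in j:
    items.add(j)
j = j - 30
m = m + j // j
m = m - (30 - limit)
print(35)
m = j * m
log(m)
items = limit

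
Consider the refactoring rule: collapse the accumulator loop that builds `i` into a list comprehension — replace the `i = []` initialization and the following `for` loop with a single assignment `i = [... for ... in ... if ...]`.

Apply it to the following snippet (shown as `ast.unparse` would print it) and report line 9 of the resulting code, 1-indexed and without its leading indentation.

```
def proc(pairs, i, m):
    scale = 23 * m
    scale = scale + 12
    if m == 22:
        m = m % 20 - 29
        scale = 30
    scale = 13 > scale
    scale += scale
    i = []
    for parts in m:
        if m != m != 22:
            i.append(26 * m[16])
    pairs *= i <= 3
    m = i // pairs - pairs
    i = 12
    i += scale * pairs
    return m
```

i = [26 * m[16] for parts in m if m != m != 22]

Transformed code:
def proc(pairs, i, m):
    scale = 23 * m
    scale = scale + 12
    if m == 22:
        m = m % 20 - 29
        scale = 30
    scale = 13 > scale
    scale += scale
    i = [26 * m[16] for parts in m if m != m != 22]
    pairs *= i <= 3
    m = i // pairs - pairs
    i = 12
    i += scale * pairs
    return m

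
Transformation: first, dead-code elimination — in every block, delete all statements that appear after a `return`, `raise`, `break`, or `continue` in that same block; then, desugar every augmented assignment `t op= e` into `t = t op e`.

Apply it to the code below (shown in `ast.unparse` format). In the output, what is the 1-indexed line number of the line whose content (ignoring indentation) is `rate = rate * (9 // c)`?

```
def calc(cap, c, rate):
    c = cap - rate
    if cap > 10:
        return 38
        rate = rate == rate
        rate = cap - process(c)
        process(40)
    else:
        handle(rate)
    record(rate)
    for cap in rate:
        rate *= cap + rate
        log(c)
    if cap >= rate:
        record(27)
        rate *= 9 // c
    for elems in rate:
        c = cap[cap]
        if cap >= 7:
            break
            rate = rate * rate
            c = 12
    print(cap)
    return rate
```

Transformed code:
def calc(cap, c, rate):
    c = cap - rate
    if cap > 10:
        return 38
    else:
        handle(rate)
    record(rate)
    for cap in rate:
        rate = rate * (cap + rate)
        log(c)
    if cap >= rate:
        record(27)
        rate = rate * (9 // c)
    for elems in rate:
        c = cap[cap]
        if cap >= 7:
            break
    print(cap)
    return rate

13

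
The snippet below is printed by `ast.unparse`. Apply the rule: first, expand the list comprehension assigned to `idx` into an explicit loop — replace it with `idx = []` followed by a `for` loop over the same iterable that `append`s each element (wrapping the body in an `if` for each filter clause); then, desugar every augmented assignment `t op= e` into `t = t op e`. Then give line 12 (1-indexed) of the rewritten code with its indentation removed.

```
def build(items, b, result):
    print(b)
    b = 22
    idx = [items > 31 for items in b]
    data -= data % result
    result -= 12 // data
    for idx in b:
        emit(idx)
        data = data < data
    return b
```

Transformed code:
def build(items, b, result):
    print(b)
    b = 22
    idx = []
    for items in b:
        idx.append(items > 31)
    data = data - data % result
    result = result - 12 // data
    for idx in b:
        emit(idx)
        data = data < data
    return b

return b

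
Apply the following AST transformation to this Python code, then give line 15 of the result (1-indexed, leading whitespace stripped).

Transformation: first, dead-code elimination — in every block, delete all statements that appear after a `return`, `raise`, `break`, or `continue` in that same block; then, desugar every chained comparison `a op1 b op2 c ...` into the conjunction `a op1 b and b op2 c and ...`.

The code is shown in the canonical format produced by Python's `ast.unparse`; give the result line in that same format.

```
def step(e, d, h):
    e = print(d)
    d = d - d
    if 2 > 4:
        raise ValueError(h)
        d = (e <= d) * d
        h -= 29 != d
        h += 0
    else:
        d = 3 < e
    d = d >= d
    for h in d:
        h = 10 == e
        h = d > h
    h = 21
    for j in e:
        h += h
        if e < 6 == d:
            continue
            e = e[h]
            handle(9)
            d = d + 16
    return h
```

Transformed code:
def step(e, d, h):
    e = print(d)
    d = d - d
    if 2 > 4:
        raise ValueError(h)
    else:
        d = 3 < e
    d = d >= d
    for h in d:
        h = 10 == e
        h = d > h
    h = 21
    for j in e:
        h += h
        if e < 6 and 6 == d:
            continue
    return h

if e < 6 and 6 == d:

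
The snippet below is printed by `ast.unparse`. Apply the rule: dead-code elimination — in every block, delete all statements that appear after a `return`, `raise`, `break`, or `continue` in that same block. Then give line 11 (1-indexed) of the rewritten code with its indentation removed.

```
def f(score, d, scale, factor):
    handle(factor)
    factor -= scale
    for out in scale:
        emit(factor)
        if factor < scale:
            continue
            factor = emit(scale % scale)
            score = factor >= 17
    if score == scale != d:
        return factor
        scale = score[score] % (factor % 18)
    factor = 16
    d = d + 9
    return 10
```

Transformed code:
def f(score, d, scale, factor):
    handle(factor)
    factor -= scale
    for out in scale:
        emit(factor)
        if factor < scale:
            continue
    if score == scale != d:
        return factor
    factor = 16
    d = d + 9
    return 10

d = d + 9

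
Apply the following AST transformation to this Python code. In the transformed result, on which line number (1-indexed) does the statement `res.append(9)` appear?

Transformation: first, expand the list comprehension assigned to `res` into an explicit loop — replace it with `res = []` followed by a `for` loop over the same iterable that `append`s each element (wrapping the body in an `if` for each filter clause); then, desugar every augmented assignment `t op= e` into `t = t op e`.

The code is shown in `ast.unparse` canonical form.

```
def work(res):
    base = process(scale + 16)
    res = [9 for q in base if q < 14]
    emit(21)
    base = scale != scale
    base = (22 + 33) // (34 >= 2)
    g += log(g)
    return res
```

Transformed code:
def work(res):
    base = process(scale + 16)
    res = []
    for q in base:
        if q < 14:
            res.append(9)
    emit(21)
    base = scale != scale
    base = (22 + 33) // (34 >= 2)
    g = g + log(g)
    return res

6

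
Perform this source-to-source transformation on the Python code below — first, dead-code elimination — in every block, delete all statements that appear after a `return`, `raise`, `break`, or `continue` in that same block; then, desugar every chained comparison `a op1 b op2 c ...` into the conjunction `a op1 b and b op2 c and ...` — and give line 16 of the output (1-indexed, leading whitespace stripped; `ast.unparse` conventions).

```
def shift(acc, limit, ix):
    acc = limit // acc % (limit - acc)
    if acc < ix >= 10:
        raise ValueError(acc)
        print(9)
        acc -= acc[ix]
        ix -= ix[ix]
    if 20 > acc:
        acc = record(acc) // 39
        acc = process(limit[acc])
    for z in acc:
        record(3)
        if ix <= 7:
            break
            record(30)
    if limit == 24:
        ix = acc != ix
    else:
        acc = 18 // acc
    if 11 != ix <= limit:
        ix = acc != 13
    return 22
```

if 11 != ix and ix <= limit:

Transformed code:
def shift(acc, limit, ix):
    acc = limit // acc % (limit - acc)
    if acc < ix and ix >= 10:
        raise ValueError(acc)
    if 20 > acc:
        acc = record(acc) // 39
        acc = process(limit[acc])
    for z in acc:
        record(3)
        if ix <= 7:
            break
    if limit == 24:
        ix = acc != ix
    else:
        acc = 18 // acc
    if 11 != ix and ix <= limit:
        ix = acc != 13
    return 22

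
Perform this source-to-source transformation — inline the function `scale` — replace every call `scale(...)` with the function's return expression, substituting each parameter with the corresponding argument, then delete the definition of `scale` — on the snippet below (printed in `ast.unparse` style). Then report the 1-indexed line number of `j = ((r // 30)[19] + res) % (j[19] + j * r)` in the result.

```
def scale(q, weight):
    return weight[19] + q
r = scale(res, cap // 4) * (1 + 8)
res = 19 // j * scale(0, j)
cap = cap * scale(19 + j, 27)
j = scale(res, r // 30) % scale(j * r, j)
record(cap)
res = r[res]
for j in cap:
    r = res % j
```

Transformed code:
r = ((cap // 4)[19] + res) * (1 + 8)
res = 19 // j * (j[19] + 0)
cap = cap * (27[19] + (19 + j))
j = ((r // 30)[19] + res) % (j[19] + j * r)
record(cap)
res = r[res]
for j in cap:
    r = res % j

4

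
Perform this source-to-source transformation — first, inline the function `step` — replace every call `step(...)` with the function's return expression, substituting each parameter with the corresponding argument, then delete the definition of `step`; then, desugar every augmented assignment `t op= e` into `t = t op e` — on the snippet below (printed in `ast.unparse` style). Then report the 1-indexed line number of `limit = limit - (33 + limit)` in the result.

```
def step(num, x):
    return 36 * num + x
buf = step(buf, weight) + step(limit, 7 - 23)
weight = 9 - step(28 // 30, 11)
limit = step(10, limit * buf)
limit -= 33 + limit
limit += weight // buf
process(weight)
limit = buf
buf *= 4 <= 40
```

Transformed code:
buf = 36 * buf + weight + (36 * limit + (7 - 23))
weight = 9 - (36 * (28 // 30) + 11)
limit = 36 * 10 + limit * buf
limit = limit - (33 + limit)
limit = limit + weight // buf
process(weight)
limit = buf
buf = buf * (4 <= 40)

4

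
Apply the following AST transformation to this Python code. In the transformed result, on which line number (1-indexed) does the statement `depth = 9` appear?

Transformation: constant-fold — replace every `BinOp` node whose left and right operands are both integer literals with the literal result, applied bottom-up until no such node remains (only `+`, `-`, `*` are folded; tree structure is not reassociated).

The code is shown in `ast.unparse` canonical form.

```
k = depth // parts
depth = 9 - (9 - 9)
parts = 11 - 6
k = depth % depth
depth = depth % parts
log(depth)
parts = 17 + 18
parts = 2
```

2

Transformed code:
k = depth // parts
depth = 9
parts = 5
k = depth % depth
depth = depth % parts
log(depth)
parts = 35
parts = 2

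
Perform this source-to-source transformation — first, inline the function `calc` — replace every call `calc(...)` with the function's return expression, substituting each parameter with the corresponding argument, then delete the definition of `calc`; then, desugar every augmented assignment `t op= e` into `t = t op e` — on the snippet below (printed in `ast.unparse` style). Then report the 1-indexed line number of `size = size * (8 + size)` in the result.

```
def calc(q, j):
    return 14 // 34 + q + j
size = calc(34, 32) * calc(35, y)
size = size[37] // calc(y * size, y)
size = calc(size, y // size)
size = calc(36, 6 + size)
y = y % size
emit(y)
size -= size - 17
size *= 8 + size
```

Transformed code:
size = (14 // 34 + 34 + 32) * (14 // 34 + 35 + y)
size = size[37] // (14 // 34 + y * size + y)
size = 14 // 34 + size + y // size
size = 14 // 34 + 36 + (6 + size)
y = y % size
emit(y)
size = size - (size - 17)
size = size * (8 + size)

8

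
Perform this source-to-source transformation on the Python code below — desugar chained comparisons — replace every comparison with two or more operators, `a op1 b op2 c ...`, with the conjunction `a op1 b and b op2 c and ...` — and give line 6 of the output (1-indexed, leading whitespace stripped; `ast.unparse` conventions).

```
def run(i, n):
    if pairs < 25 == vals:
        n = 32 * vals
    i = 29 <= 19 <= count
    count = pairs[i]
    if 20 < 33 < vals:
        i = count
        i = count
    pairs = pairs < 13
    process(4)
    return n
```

if 20 < 33 and 33 < vals:

Transformed code:
def run(i, n):
    if pairs < 25 and 25 == vals:
        n = 32 * vals
    i = 29 <= 19 and 19 <= count
    count = pairs[i]
    if 20 < 33 and 33 < vals:
        i = count
        i = count
    pairs = pairs < 13
    process(4)
    return n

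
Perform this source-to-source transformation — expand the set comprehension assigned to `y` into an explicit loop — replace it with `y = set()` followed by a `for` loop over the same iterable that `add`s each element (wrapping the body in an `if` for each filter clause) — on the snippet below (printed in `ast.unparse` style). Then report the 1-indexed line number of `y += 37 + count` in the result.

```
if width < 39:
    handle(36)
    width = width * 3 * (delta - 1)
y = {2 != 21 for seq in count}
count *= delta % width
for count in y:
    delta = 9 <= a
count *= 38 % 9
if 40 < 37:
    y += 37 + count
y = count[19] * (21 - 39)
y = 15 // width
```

Transformed code:
if width < 39:
    handle(36)
    width = width * 3 * (delta - 1)
y = set()
for seq in count:
    y.add(2 != 21)
count *= delta % width
for count in y:
    delta = 9 <= a
count *= 38 % 9
if 40 < 37:
    y += 37 + count
y = count[19] * (21 - 39)
y = 15 // width

12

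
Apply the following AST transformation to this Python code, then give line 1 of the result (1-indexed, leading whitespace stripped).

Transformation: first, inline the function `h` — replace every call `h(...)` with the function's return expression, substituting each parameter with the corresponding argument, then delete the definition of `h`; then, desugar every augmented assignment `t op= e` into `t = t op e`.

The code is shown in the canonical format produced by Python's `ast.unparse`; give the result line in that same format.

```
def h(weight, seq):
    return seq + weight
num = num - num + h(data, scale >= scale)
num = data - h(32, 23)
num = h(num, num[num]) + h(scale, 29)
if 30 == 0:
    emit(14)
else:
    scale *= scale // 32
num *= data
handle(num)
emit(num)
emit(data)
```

Transformed code:
num = num - num + ((scale >= scale) + data)
num = data - (23 + 32)
num = num[num] + num + (29 + scale)
if 30 == 0:
    emit(14)
else:
    scale = scale * (scale // 32)
num = num * data
handle(num)
emit(num)
emit(data)

num = num - num + ((scale >= scale) + data)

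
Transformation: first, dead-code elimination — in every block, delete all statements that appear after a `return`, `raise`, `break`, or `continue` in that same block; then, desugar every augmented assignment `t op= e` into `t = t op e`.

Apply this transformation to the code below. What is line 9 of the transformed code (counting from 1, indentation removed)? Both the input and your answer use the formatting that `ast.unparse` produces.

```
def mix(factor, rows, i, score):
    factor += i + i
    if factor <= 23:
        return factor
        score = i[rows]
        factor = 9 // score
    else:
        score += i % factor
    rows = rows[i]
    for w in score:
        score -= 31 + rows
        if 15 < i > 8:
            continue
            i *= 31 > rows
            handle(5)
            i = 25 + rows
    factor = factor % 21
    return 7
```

score = score - (31 + rows)

Transformed code:
def mix(factor, rows, i, score):
    factor = factor + (i + i)
    if factor <= 23:
        return factor
    else:
        score = score + i % factor
    rows = rows[i]
    for w in score:
        score = score - (31 + rows)
        if 15 < i > 8:
            continue
    factor = factor % 21
    return 7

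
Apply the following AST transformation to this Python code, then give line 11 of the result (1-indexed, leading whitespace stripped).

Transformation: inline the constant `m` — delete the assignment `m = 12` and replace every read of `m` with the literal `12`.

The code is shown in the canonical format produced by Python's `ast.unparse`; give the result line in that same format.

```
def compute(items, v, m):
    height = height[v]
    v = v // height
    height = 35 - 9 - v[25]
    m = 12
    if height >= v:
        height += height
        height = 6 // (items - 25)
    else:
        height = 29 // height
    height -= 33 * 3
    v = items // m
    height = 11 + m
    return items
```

v = items // 12

Transformed code:
def compute(items, v, m):
    height = height[v]
    v = v // height
    height = 35 - 9 - v[25]
    if height >= v:
        height += height
        height = 6 // (items - 25)
    else:
        height = 29 // height
    height -= 33 * 3
    v = items // 12
    height = 11 + 12
    return items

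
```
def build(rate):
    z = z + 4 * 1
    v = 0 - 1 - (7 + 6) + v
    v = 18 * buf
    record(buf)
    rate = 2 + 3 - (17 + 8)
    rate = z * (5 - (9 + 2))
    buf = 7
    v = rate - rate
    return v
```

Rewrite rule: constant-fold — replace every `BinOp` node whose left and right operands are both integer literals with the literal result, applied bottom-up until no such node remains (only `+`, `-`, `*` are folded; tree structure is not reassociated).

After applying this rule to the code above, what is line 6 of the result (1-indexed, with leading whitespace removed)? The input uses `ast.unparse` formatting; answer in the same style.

Transformed code:
def build(rate):
    z = z + 4
    v = -14 + v
    v = 18 * buf
    record(buf)
    rate = -20
    rate = z * -6
    buf = 7
    v = rate - rate
    return v

rate = -20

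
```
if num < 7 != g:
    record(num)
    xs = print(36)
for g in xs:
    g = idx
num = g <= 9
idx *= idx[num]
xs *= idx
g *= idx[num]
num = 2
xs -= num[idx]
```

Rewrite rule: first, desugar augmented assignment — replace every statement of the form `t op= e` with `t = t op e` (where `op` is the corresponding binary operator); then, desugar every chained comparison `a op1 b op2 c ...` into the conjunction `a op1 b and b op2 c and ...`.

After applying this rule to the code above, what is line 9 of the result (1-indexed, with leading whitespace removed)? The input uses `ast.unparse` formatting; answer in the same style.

Transformed code:
if num < 7 and 7 != g:
    record(num)
    xs = print(36)
for g in xs:
    g = idx
num = g <= 9
idx = idx * idx[num]
xs = xs * idx
g = g * idx[num]
num = 2
xs = xs - num[idx]

g = g * idx[num]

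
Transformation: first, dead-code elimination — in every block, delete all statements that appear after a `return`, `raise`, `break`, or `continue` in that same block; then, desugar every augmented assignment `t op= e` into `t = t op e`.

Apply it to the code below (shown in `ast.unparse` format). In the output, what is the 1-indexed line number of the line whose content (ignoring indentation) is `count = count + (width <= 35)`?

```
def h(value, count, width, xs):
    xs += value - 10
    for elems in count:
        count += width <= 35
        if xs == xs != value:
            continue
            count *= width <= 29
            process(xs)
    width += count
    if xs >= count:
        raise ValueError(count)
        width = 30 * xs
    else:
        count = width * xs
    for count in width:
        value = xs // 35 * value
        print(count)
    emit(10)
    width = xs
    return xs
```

4

Transformed code:
def h(value, count, width, xs):
    xs = xs + (value - 10)
    for elems in count:
        count = count + (width <= 35)
        if xs == xs != value:
            continue
    width = width + count
    if xs >= count:
        raise ValueError(count)
    else:
        count = width * xs
    for count in width:
        value = xs // 35 * value
        print(count)
    emit(10)
    width = xs
    return xs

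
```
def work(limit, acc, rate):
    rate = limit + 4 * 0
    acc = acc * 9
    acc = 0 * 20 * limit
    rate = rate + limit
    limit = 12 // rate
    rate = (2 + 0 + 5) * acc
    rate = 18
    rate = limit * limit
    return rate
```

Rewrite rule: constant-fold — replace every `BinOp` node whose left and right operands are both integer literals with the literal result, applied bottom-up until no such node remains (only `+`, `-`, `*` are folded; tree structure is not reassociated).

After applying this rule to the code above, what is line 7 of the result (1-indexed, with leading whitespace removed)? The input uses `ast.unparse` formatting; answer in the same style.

rate = 7 * acc

Transformed code:
def work(limit, acc, rate):
    rate = limit + 0
    acc = acc * 9
    acc = 0 * limit
    rate = rate + limit
    limit = 12 // rate
    rate = 7 * acc
    rate = 18
    rate = limit * limit
    return rate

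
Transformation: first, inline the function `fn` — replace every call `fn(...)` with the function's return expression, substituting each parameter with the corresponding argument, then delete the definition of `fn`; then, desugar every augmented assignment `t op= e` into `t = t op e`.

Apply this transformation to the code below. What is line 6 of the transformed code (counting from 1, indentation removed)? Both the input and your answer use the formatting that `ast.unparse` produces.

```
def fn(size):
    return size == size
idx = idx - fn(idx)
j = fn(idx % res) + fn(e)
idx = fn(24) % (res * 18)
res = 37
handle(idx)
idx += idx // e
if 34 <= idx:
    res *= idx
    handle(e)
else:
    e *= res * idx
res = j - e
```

Transformed code:
idx = idx - (idx == idx)
j = (idx % res == idx % res) + (e == e)
idx = (24 == 24) % (res * 18)
res = 37
handle(idx)
idx = idx + idx // e
if 34 <= idx:
    res = res * idx
    handle(e)
else:
    e = e * (res * idx)
res = j - e

idx = idx + idx // e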